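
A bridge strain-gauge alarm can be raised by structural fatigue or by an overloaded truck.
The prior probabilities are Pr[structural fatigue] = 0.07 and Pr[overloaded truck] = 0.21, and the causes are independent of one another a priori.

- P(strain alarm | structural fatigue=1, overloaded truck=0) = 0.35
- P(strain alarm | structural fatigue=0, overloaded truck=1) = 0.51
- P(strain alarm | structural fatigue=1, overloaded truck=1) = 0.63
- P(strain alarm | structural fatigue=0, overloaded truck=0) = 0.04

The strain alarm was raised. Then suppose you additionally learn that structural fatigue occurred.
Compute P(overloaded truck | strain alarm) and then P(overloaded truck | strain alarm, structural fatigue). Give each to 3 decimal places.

P(overloaded truck | strain alarm) ≈ 0.691; P(overloaded truck | strain alarm, structural fatigue) ≈ 0.324

P(strain alarm) = 0.04·0.93·0.79 + 0.51·0.93·0.21 + 0.35·0.07·0.79 + 0.63·0.07·0.21 = 0.029388 + 0.099603 + 0.019355 + 0.009261 = 0.157607
Of this, 0.108864 comes from 0.099603 + 0.009261 (the overloaded truck=true cases).
Hence the posterior is 0.108864/0.157607 ≈ 0.691.

Now also conditioning on structural fatigue=true:
Weight on overloaded truck=true, given the evidence: 0.63×0.21 = 0.132300
The normalizing constant is 0.35×0.79 + 0.63×0.21 = 0.408800
P(overloaded truck | strain alarm, structural fatigue) = 0.132300/0.408800 ≈ 0.324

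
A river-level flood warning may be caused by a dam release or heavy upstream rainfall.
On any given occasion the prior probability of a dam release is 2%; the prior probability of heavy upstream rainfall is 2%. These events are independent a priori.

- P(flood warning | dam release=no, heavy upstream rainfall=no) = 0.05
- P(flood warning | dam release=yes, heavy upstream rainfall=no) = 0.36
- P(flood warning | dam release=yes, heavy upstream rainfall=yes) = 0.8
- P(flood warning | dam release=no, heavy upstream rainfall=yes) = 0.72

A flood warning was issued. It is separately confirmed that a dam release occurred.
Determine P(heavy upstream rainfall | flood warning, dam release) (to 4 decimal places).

P(heavy upstream rainfall | flood warning, dam release) ≈ 0.0434

By total probability over both values of heavy upstream rainfall:
  P(flood warning | dam release) = 0.36×0.98 + 0.8×0.02
        = 0.352800 + 0.016000 = 0.368800
Configurations with heavy upstream rainfall contribute 0.016000, so
  P(heavy upstream rainfall | flood warning, dam release) = 0.016000 / 0.368800 ≈ 0.0434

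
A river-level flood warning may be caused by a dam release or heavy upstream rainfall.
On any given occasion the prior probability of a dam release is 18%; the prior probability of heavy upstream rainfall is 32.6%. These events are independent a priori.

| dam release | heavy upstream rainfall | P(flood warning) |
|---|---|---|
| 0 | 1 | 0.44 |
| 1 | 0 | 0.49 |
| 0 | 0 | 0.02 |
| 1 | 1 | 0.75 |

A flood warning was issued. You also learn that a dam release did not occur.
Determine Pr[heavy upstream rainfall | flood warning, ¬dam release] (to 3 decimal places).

Pr[heavy upstream rainfall | flood warning, ¬dam release] ≈ 0.914

P(flood warning | ¬dam release) = 0.02*0.674 + 0.44*0.326 = 0.013480 + 0.143440 = 0.156920
The heavy upstream rainfall-present share is 0.44*0.326 = 0.143440.
Hence the posterior is 0.143440/0.156920 ≈ 0.914.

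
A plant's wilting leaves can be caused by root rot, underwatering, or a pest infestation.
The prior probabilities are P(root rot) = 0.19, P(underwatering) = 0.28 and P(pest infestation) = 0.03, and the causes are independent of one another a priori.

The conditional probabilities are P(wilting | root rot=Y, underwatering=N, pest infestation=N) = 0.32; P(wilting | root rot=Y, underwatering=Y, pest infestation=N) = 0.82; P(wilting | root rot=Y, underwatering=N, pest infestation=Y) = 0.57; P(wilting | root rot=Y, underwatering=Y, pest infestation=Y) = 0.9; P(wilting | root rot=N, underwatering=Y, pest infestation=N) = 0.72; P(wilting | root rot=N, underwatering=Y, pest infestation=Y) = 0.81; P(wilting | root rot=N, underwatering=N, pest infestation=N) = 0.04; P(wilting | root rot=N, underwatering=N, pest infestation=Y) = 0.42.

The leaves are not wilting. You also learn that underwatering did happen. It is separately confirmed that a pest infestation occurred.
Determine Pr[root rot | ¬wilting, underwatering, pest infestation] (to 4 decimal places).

P(¬wilting | underwatering, pest infestation) = 0.19·0.81 + 0.1·0.19 = 0.153900 + 0.019000 = 0.172900
Restricting to configurations with root rot present: 0.1·0.19 = 0.019000.
P(root rot | ¬wilting, underwatering, pest infestation) = 0.019000 / 0.172900 ≈ 0.1099

Pr[root rot | ¬wilting, underwatering, pest infestation] ≈ 0.1099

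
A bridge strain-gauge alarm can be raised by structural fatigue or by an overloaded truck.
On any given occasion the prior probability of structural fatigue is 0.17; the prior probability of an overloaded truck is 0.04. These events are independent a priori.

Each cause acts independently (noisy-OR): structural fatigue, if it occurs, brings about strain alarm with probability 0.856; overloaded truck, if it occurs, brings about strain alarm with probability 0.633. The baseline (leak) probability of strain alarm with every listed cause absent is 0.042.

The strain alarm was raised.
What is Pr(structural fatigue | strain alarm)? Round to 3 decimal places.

Under noisy-OR, P(strain alarm | causes) = 1 − (1−0.042)·∏(1−qᵢ) over the active causes.
Weight on structural fatigue=true, given the evidence: 0.140686 + 0.006456 = 0.147142
Denominator P(strain alarm): 0.042*0.83*0.96 + 0.648414*0.83*0.04 + 0.862048*0.17*0.96 + 0.949372*0.17*0.04 = 0.202135
P(structural fatigue | strain alarm) = 0.147142/0.202135 ≈ 0.728

Pr(structural fatigue | strain alarm) ≈ 0.728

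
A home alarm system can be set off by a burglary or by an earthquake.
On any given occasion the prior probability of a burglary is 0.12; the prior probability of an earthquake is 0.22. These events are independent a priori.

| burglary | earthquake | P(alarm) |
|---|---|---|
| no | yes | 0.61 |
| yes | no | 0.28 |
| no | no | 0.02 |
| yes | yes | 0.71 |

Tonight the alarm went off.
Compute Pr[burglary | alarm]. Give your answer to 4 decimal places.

Pr[burglary | alarm] ≈ 0.2543

Sum P(alarm|·) weighted by the priors over the 4 (burglary, earthquake) configurations:
  P(alarm) = 0.02·0.88·0.78 + 0.61·0.88·0.22 + 0.28·0.12·0.78 + 0.71·0.12·0.22
        = 0.013728 + 0.118096 + 0.026208 + 0.018744 = 0.176776
Keeping only the burglary-present terms gives 0.044952, so
  P(burglary | alarm) = 0.044952 / 0.176776 ≈ 0.2543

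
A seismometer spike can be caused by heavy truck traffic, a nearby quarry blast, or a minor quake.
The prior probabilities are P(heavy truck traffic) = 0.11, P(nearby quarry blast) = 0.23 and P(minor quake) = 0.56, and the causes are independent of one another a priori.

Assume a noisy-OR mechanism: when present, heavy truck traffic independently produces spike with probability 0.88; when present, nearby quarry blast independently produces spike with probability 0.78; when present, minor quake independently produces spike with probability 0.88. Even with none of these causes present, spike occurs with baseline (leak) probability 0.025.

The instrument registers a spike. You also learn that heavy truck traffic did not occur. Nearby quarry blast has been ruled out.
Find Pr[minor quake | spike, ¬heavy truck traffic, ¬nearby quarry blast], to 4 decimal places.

Pr[minor quake | spike, ¬heavy truck traffic, ¬nearby quarry blast] ≈ 0.9782

Under noisy-OR, P(spike | causes) = 1 − (1−0.025)·∏(1−qᵢ) over the active causes.
Sum P(spike|·) weighted by the priors over both values of minor quake:
  P(spike | ¬heavy truck traffic, ¬nearby quarry blast) = 0.025·0.44 + 0.883·0.56
        = 0.011000 + 0.494480 = 0.505480
The terms with minor quake present sum to 0.494480, so
  P(minor quake | spike, ¬heavy truck traffic, ¬nearby quarry blast) = 0.494480 / 0.505480 ≈ 0.9782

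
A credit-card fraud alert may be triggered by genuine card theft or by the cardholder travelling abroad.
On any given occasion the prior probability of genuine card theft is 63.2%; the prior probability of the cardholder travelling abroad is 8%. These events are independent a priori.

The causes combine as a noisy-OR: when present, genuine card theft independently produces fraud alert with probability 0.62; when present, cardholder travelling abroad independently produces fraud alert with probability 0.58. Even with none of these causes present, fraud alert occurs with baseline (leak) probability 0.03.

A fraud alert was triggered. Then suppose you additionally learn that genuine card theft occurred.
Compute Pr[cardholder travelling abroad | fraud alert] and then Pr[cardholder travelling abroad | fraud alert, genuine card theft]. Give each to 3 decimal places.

Pr[cardholder travelling abroad | fraud alert] ≈ 0.138; Pr[cardholder travelling abroad | fraud alert, genuine card theft] ≈ 0.104

Under noisy-OR, P(fraud alert | causes) = 1 − (1−0.03)·∏(1−qᵢ) over the active causes.
P(fraud alert) = 0.03*0.368*0.92 + 0.5926*0.368*0.08 + 0.6314*0.632*0.92 + 0.845188*0.632*0.08 = 0.010157 + 0.017446 + 0.367121 + 0.042733 = 0.437457
The cardholder travelling abroad-present share is 0.017446 + 0.042733 = 0.060179.
Hence the posterior is 0.060179/0.437457 ≈ 0.138.

Now also conditioning on genuine card theft=true:
P(fraud alert | genuine card theft) = 0.6314×0.92 + 0.845188×0.08 = 0.580888 + 0.067615 = 0.648503
Of this, 0.067615 comes from 0.845188×0.08 (the cardholder travelling abroad=true cases).
P(cardholder travelling abroad | fraud alert, genuine card theft) = 0.067615 / 0.648503 ≈ 0.104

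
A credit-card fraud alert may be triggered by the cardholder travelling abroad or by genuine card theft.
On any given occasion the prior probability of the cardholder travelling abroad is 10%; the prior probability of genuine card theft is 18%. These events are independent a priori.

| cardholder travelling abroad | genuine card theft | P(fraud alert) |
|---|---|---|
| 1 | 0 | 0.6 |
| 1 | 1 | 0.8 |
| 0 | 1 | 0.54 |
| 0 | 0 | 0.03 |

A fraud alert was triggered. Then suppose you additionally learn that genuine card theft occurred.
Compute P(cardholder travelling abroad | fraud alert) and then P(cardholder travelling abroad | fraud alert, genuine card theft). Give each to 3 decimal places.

P(cardholder travelling abroad | fraud alert) ≈ 0.367; P(cardholder travelling abroad | fraud alert, genuine card theft) ≈ 0.141

Weight on cardholder travelling abroad=true, given the evidence: 0.049200 + 0.014400 = 0.063600
Denominator P(fraud alert): 0.03×0.9×0.82 + 0.54×0.9×0.18 + 0.6×0.1×0.82 + 0.8×0.1×0.18 = 0.173220
P(cardholder travelling abroad | fraud alert) = 0.063600/0.173220 ≈ 0.367

Now also conditioning on genuine card theft=true:
Sum P(fraud alert|·) weighted by the priors over both values of cardholder travelling abroad:
  P(fraud alert | genuine card theft) = 0.54×0.9 + 0.8×0.1
        = 0.486000 + 0.080000 = 0.566000
The terms with cardholder travelling abroad present sum to 0.080000, so
  P(cardholder travelling abroad | fraud alert, genuine card theft) = 0.080000 / 0.566000 ≈ 0.141
Conditioning on genuine card theft lowers the posterior on cardholder travelling abroad: the classic explaining-away effect in a common-effect structure.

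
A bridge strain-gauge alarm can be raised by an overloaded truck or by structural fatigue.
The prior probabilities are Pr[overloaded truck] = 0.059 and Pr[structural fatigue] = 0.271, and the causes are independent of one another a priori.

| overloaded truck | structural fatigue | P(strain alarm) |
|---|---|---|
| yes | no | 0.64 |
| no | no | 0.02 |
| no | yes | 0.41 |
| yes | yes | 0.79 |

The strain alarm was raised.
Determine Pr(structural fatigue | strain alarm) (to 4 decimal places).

For the numerator, keep only structural fatigue=true terms: 0.104555 + 0.012631 = 0.117186
Denominator P(strain alarm): 0.02·0.941·0.729 + 0.41·0.941·0.271 + 0.64·0.059·0.729 + 0.79·0.059·0.271 = 0.158433
P(structural fatigue | strain alarm) = 0.117186/0.158433 ≈ 0.7397

Pr(structural fatigue | strain alarm) ≈ 0.7397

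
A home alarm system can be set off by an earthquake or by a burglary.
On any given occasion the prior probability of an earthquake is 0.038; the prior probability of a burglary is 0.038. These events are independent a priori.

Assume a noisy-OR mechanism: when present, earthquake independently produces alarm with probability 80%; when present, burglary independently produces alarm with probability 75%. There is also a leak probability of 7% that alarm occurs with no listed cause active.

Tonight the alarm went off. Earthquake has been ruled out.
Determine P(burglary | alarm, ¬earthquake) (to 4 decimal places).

Under noisy-OR, P(alarm | causes) = 1 − (1−0.07)·∏(1−qᵢ) over the active causes.
P(alarm | ¬earthquake) = 0.07·0.962 + 0.7675·0.038 = 0.067340 + 0.029165 = 0.096505
The burglary-present share is 0.7675·0.038 = 0.029165.
P(burglary | alarm, ¬earthquake) = 0.029165 / 0.096505 ≈ 0.3022

P(burglary | alarm, ¬earthquake) ≈ 0.3022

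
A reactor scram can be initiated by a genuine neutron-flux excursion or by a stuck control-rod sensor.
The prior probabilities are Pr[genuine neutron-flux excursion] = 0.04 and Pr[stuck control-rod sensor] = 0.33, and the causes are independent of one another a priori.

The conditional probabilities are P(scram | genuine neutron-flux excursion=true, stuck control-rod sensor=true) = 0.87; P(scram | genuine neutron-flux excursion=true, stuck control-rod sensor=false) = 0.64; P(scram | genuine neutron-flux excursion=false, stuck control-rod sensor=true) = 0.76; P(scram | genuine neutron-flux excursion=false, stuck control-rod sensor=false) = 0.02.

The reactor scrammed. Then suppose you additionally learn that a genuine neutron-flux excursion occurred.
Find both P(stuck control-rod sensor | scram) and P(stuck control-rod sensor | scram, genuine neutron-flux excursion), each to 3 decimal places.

Numerator (weight on configurations with stuck control-rod sensor): 0.240768 + 0.011484 = 0.252252
The normalizing constant is 0.02×0.96×0.67 + 0.76×0.96×0.33 + 0.64×0.04×0.67 + 0.87×0.04×0.33 = 0.282268
Posterior = 0.252252 / 0.282268 ≈ 0.894

With the extra evidence:
Enumerate both values of stuck control-rod sensor and weight by the priors:
  P(scram | genuine neutron-flux excursion) = 0.64·0.67 + 0.87·0.33
        = 0.428800 + 0.287100 = 0.715900
Keeping only the stuck control-rod sensor-present terms gives 0.287100, so
  P(stuck control-rod sensor | scram, genuine neutron-flux excursion) = 0.287100 / 0.715900 ≈ 0.401
This is intercausal reasoning (explaining away): once genuine neutron-flux excursion accounts for the scram, stuck control-rod sensor becomes less likely.

P(stuck control-rod sensor | scram) ≈ 0.894; P(stuck control-rod sensor | scram, genuine neutron-flux excursion) ≈ 0.401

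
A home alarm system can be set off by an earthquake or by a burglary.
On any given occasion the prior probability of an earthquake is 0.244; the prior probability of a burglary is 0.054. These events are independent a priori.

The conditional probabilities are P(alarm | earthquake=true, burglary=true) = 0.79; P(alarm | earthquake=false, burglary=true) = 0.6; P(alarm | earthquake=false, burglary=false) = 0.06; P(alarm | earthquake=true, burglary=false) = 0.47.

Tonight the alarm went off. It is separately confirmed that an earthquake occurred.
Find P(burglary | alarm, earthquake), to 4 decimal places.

Sum P(alarm|·) weighted by the priors over both values of burglary:
  P(alarm | earthquake) = 0.47*0.946 + 0.79*0.054
        = 0.444620 + 0.042660 = 0.487280
Configurations with burglary contribute 0.042660, so
  P(burglary | alarm, earthquake) = 0.042660 / 0.487280 ≈ 0.0875

P(burglary | alarm, earthquake) ≈ 0.0875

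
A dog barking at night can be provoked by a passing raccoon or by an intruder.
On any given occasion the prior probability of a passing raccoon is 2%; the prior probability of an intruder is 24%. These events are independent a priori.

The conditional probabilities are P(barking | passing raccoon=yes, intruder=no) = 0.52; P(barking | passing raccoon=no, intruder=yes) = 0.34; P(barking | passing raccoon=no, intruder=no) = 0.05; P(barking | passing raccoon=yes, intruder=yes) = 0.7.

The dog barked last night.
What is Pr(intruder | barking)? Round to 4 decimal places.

Pr(intruder | barking) ≈ 0.6486

P(barking) = 0.05×0.98×0.76 + 0.34×0.98×0.24 + 0.52×0.02×0.76 + 0.7×0.02×0.24 = 0.037240 + 0.079968 + 0.007904 + 0.003360 = 0.128472
Restricting to configurations with intruder present: 0.079968 + 0.003360 = 0.083328.
So P(intruder | barking) = 0.083328/0.128472 ≈ 0.6486.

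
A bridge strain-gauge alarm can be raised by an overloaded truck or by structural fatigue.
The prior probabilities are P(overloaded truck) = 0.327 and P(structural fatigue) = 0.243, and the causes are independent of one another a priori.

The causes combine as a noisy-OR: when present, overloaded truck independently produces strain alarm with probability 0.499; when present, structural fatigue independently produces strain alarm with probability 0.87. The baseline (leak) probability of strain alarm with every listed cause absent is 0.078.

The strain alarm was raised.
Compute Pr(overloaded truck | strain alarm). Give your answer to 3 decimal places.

Pr(overloaded truck | strain alarm) ≈ 0.531

Under noisy-OR, P(strain alarm | causes) = 1 − (1−0.078)·∏(1−qᵢ) over the active causes.
P(strain alarm) = 0.078×0.673×0.757 + 0.88014×0.673×0.243 + 0.538078×0.327×0.757 + 0.93995×0.327×0.243 = 0.039738 + 0.143937 + 0.133195 + 0.074689 = 0.391559
Of this, 0.207884 comes from 0.133195 + 0.074689 (the overloaded truck=true cases).
P(overloaded truck | strain alarm) = 0.207884 / 0.391559 ≈ 0.531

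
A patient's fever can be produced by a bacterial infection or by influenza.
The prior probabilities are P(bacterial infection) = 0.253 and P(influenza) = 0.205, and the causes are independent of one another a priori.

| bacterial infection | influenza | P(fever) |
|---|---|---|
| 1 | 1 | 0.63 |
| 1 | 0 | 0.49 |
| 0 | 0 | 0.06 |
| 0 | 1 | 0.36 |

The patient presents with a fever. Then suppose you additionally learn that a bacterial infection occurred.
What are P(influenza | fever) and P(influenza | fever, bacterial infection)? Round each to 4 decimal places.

P(fever) = 0.06*0.747*0.795 + 0.36*0.747*0.205 + 0.49*0.253*0.795 + 0.63*0.253*0.205 = 0.035632 + 0.055129 + 0.098556 + 0.032675 = 0.221992
Of this, 0.087804 comes from 0.055129 + 0.032675 (the influenza=true cases).
Hence the posterior is 0.087804/0.221992 ≈ 0.3955.

Now condition on the additional information:
Sum P(fever|·) weighted by the priors over both values of influenza:
  P(fever | bacterial infection) = 0.49·0.795 + 0.63·0.205
        = 0.389550 + 0.129150 = 0.518700
Keeping only the influenza-present terms gives 0.129150, so
  P(influenza | fever, bacterial infection) = 0.129150 / 0.518700 ≈ 0.2490
— bacterial infection explains away the evidence for influenza.

P(influenza | fever) ≈ 0.3955; P(influenza | fever, bacterial infection) ≈ 0.2490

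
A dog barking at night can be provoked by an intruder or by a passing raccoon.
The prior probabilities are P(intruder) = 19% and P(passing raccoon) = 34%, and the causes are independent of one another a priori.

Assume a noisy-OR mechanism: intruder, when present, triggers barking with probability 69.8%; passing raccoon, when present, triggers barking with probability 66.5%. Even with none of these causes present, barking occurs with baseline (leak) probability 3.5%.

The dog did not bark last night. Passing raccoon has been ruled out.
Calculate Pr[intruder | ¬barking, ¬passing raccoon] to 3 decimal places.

Under noisy-OR, P(barking | causes) = 1 − (1−0.035)·∏(1−qᵢ) over the active causes.
Weight on intruder=true, given the evidence: 0.29143·0.19 = 0.055372
Normalizer over all consistent configurations: 0.965·0.81 + 0.29143·0.19 = 0.837022
P(intruder | ¬barking, ¬passing raccoon) = 0.055372/0.837022 ≈ 0.066

Pr[intruder | ¬barking, ¬passing raccoon] ≈ 0.066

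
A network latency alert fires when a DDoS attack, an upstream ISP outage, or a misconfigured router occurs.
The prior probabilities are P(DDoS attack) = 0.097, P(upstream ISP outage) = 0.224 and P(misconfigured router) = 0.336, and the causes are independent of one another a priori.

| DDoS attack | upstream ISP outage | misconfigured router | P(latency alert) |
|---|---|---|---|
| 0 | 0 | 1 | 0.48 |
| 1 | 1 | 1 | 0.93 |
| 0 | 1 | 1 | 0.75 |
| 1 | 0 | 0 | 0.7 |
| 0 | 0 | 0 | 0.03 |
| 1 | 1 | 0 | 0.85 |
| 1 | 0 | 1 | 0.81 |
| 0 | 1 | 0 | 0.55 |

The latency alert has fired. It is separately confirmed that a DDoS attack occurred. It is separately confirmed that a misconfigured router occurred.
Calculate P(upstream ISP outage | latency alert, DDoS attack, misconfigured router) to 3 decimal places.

P(upstream ISP outage | latency alert, DDoS attack, misconfigured router) ≈ 0.249

P(latency alert | DDoS attack, misconfigured router) = 0.81*0.776 + 0.93*0.224 = 0.628560 + 0.208320 = 0.836880
Of this, 0.208320 comes from 0.93*0.224 (the upstream ISP outage=true cases).
P(upstream ISP outage | latency alert, DDoS attack, misconfigured router) = 0.208320 / 0.836880 ≈ 0.249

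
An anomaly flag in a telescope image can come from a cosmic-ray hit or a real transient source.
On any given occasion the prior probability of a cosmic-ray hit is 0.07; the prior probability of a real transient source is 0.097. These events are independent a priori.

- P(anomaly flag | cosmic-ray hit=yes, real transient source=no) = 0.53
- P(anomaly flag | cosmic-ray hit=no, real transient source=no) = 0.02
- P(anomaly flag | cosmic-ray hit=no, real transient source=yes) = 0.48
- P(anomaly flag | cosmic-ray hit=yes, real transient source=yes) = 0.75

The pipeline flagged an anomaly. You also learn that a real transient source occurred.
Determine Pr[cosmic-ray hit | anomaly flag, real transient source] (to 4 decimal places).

For the numerator, keep only cosmic-ray hit=true terms: 0.75×0.07 = 0.052500
Normalizer over all consistent configurations: 0.48×0.93 + 0.75×0.07 = 0.498900
P(cosmic-ray hit | anomaly flag, real transient source) = 0.052500/0.498900 ≈ 0.1052

Pr[cosmic-ray hit | anomaly flag, real transient source] ≈ 0.1052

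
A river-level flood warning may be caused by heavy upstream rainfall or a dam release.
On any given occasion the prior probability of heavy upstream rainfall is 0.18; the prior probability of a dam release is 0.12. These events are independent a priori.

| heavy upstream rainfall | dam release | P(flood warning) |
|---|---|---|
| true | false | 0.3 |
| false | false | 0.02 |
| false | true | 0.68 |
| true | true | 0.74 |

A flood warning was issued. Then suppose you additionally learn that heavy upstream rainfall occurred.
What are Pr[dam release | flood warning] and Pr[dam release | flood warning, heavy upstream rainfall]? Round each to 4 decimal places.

Pr[dam release | flood warning] ≈ 0.5723; Pr[dam release | flood warning, heavy upstream rainfall] ≈ 0.2517

Numerator (weight on configurations with dam release): 0.066912 + 0.015984 = 0.082896
Denominator P(flood warning): 0.02·0.82·0.88 + 0.68·0.82·0.12 + 0.3·0.18·0.88 + 0.74·0.18·0.12 = 0.144848
P(dam release | flood warning) = 0.082896/0.144848 ≈ 0.5723

Now condition on the additional information:
For the numerator, keep only dam release=true terms: 0.74·0.12 = 0.088800
The normalizing constant is 0.3·0.88 + 0.74·0.12 = 0.352800
Posterior = 0.088800 / 0.352800 ≈ 0.2517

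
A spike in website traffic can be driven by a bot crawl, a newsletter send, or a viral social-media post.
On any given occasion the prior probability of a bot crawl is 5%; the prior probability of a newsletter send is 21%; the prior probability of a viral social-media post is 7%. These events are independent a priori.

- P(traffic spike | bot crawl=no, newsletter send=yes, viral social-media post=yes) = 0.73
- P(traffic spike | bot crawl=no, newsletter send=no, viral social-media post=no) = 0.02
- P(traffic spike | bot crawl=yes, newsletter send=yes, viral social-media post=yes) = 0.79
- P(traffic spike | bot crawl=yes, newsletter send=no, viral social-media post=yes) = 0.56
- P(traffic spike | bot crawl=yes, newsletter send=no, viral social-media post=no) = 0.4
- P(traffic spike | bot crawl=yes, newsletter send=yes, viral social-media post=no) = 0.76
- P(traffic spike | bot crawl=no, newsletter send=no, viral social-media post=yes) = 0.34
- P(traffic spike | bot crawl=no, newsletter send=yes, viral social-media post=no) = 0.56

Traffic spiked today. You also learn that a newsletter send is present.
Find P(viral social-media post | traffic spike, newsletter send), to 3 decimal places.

Enumerate the 4 (bot crawl, viral social-media post) configurations and weight by the priors:
  P(traffic spike | newsletter send) = 0.56*0.95*0.93 + 0.73*0.95*0.07 + 0.76*0.05*0.93 + 0.79*0.05*0.07
        = 0.494760 + 0.048545 + 0.035340 + 0.002765 = 0.581410
The terms with viral social-media post present sum to 0.051310, so
  P(viral social-media post | traffic spike, newsletter send) = 0.051310 / 0.581410 ≈ 0.088

P(viral social-media post | traffic spike, newsletter send) ≈ 0.088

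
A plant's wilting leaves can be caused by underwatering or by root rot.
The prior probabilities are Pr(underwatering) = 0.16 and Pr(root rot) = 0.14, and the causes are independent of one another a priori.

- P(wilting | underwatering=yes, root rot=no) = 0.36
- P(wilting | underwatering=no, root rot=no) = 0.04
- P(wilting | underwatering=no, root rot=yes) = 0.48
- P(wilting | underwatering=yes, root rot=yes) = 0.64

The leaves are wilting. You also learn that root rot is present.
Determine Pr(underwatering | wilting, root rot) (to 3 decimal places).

Pr(underwatering | wilting, root rot) ≈ 0.203

For the numerator, keep only underwatering=true terms: 0.64×0.16 = 0.102400
Denominator P(wilting | root rot): 0.48×0.84 + 0.64×0.16 = 0.505600
P(underwatering | wilting, root rot) = 0.102400/0.505600 ≈ 0.203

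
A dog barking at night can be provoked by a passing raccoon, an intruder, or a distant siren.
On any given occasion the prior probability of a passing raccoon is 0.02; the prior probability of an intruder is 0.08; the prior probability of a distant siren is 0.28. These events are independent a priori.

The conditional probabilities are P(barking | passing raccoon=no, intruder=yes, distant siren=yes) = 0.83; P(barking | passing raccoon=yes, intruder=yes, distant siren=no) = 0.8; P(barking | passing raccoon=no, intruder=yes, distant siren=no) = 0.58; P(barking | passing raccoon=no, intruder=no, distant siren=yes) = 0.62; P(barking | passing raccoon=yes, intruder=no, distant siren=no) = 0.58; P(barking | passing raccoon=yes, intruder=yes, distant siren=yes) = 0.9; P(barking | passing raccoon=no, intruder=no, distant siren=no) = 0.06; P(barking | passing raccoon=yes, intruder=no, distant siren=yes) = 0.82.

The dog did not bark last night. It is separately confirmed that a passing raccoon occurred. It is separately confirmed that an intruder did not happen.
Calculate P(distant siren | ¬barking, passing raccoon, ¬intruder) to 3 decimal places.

P(distant siren | ¬barking, passing raccoon, ¬intruder) ≈ 0.143

Weight on distant siren=true, given the evidence: 0.18×0.28 = 0.050400
Normalizer over all consistent configurations: 0.42×0.72 + 0.18×0.28 = 0.352800
P(distant siren | ¬barking, passing raccoon, ¬intruder) = 0.050400/0.352800 ≈ 0.143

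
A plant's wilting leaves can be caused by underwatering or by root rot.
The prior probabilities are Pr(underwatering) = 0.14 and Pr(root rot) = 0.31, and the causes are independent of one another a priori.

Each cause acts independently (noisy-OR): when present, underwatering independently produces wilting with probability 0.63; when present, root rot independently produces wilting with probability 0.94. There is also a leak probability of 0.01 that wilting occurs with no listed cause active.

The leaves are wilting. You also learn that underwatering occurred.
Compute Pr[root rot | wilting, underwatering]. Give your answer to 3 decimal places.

Pr[root rot | wilting, underwatering] ≈ 0.409

Under noisy-OR, P(wilting | causes) = 1 − (1−0.01)·∏(1−qᵢ) over the active causes.
By total probability over both values of root rot:
  P(wilting | underwatering) = 0.6337×0.69 + 0.978022×0.31
        = 0.437253 + 0.303187 = 0.740440
The terms with root rot present sum to 0.303187, so
  P(root rot | wilting, underwatering) = 0.303187 / 0.740440 ≈ 0.409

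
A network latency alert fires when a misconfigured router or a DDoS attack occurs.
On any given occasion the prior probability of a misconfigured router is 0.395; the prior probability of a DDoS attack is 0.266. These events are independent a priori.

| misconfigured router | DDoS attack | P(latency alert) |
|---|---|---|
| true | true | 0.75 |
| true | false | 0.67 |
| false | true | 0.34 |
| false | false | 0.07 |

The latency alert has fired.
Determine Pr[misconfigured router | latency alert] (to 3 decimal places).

P(latency alert) = 0.07·0.605·0.734 + 0.34·0.605·0.266 + 0.67·0.395·0.734 + 0.75·0.395·0.266 = 0.031085 + 0.054716 + 0.194253 + 0.078803 = 0.358857
Of this, 0.273056 comes from 0.194253 + 0.078803 (the misconfigured router=true cases).
Hence the posterior is 0.273056/0.358857 ≈ 0.761.

Pr[misconfigured router | latency alert] ≈ 0.761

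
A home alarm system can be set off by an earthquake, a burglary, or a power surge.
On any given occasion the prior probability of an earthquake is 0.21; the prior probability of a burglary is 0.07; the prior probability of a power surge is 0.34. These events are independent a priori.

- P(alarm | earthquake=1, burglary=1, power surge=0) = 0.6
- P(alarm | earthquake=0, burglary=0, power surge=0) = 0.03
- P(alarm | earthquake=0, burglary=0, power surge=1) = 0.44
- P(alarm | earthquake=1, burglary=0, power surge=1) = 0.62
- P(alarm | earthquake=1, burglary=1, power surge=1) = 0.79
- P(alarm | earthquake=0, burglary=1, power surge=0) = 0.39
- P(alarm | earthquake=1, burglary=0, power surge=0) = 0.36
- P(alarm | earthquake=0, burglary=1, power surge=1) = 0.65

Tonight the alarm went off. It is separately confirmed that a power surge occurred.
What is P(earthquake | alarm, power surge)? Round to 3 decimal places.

For the numerator, keep only earthquake=true terms: 0.121086 + 0.011613 = 0.132699
Denominator P(alarm | power surge): 0.44·0.79·0.93 + 0.65·0.79·0.07 + 0.62·0.21·0.93 + 0.79·0.21·0.07 = 0.491912
P(earthquake | alarm, power surge) = 0.132699/0.491912 ≈ 0.270

P(earthquake | alarm, power surge) ≈ 0.270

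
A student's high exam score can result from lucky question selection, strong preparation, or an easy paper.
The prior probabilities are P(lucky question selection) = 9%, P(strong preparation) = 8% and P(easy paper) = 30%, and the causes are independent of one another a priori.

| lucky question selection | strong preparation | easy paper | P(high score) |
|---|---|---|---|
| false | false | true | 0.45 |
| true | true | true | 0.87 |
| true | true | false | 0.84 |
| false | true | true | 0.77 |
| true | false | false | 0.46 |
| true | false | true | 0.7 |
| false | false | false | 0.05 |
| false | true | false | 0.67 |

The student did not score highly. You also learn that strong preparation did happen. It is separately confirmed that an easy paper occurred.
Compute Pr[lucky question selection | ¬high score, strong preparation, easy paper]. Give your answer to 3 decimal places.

Enumerate both values of lucky question selection and weight by the priors:
  P(¬high score | strong preparation, easy paper) = 0.23×0.91 + 0.13×0.09
        = 0.209300 + 0.011700 = 0.221000
The terms with lucky question selection present sum to 0.011700, so
  P(lucky question selection | ¬high score, strong preparation, easy paper) = 0.011700 / 0.221000 ≈ 0.053

Pr[lucky question selection | ¬high score, strong preparation, easy paper] ≈ 0.053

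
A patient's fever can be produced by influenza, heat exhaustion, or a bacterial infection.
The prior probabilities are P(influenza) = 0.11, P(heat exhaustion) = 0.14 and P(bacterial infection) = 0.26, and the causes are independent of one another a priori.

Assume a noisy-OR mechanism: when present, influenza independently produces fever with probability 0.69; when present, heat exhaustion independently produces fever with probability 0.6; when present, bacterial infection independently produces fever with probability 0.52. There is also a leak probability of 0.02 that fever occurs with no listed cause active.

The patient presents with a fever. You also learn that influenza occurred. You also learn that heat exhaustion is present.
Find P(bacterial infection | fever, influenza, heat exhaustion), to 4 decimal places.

Under noisy-OR, P(fever | causes) = 1 − (1−0.02)·∏(1−qᵢ) over the active causes.
P(fever | influenza, heat exhaustion) = 0.87848×0.74 + 0.94167×0.26 = 0.650075 + 0.244834 = 0.894909
Of this, 0.244834 comes from 0.94167×0.26 (the bacterial infection=true cases).
P(bacterial infection | fever, influenza, heat exhaustion) = 0.244834 / 0.894909 ≈ 0.2736

P(bacterial infection | fever, influenza, heat exhaustion) ≈ 0.2736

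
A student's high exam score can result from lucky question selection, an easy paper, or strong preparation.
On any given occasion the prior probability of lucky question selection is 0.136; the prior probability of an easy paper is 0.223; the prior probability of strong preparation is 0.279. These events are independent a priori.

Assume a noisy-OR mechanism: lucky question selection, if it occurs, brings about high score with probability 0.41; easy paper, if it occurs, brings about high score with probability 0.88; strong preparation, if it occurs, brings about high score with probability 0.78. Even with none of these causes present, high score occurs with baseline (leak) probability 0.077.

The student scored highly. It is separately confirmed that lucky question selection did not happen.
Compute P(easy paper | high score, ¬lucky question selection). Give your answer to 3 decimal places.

Under noisy-OR, P(high score | causes) = 1 − (1−0.077)·∏(1−qᵢ) over the active causes.
Sum P(high score|·) weighted by the priors over the 4 (easy paper, strong preparation) configurations:
  P(high score | ¬lucky question selection) = 0.077×0.777×0.721 + 0.79694×0.777×0.279 + 0.88924×0.223×0.721 + 0.975633×0.223×0.279
        = 0.043137 + 0.172763 + 0.142975 + 0.060701 = 0.419576
Keeping only the easy paper-present terms gives 0.203676, so
  P(easy paper | high score, ¬lucky question selection) = 0.203676 / 0.419576 ≈ 0.485

P(easy paper | high score, ¬lucky question selection) ≈ 0.485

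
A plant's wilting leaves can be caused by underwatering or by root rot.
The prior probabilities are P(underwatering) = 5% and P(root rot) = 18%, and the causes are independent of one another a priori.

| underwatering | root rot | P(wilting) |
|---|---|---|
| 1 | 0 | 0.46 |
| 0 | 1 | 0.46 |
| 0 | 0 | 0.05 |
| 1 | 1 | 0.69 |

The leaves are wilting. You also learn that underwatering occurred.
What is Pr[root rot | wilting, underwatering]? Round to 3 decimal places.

Pr[root rot | wilting, underwatering] ≈ 0.248

For the numerator, keep only root rot=true terms: 0.69·0.18 = 0.124200
Normalizer over all consistent configurations: 0.46·0.82 + 0.69·0.18 = 0.501400
Posterior = 0.124200 / 0.501400 ≈ 0.248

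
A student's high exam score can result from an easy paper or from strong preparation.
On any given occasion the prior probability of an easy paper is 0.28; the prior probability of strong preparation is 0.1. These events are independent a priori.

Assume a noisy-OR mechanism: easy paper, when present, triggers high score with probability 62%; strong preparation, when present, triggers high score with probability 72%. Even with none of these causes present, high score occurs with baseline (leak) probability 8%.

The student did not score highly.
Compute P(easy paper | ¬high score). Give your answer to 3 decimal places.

P(easy paper | ¬high score) ≈ 0.129

Under noisy-OR, P(high score | causes) = 1 − (1−0.08)·∏(1−qᵢ) over the active causes.
Sum P(¬high score|·) weighted by the priors over the 4 (easy paper, strong preparation) configurations:
  P(¬high score) = 0.92×0.72×0.9 + 0.2576×0.72×0.1 + 0.3496×0.28×0.9 + 0.097888×0.28×0.1
        = 0.596160 + 0.018547 + 0.088099 + 0.002741 = 0.705547
The terms with easy paper present sum to 0.090840, so
  P(easy paper | ¬high score) = 0.090840 / 0.705547 ≈ 0.129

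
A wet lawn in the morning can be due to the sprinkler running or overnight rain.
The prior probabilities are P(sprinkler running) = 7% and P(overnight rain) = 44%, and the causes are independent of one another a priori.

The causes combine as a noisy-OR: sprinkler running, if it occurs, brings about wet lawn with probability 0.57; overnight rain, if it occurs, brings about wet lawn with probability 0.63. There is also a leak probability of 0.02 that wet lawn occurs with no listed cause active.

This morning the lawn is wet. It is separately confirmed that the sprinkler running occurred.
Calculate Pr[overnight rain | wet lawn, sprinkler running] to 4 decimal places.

Under noisy-OR, P(wet lawn | causes) = 1 − (1−0.02)·∏(1−qᵢ) over the active causes.
Weight on overnight rain=true, given the evidence: 0.844082*0.44 = 0.371396
Denominator P(wet lawn | sprinkler running): 0.5786*0.56 + 0.844082*0.44 = 0.695412
Posterior = 0.371396 / 0.695412 ≈ 0.5341

Pr[overnight rain | wet lawn, sprinkler running] ≈ 0.5341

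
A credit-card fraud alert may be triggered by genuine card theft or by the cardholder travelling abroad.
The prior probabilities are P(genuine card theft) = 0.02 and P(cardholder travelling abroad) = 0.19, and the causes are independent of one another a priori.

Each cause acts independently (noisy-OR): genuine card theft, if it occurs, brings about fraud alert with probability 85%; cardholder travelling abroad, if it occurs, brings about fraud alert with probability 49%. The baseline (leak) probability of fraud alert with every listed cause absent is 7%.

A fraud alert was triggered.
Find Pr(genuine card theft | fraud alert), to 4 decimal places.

Pr(genuine card theft | fraud alert) ≈ 0.1022

Under noisy-OR, P(fraud alert | causes) = 1 − (1−0.07)·∏(1−qᵢ) over the active causes.
Weight on genuine card theft=true, given the evidence: 0.013940 + 0.003530 = 0.017470
The normalizing constant is 0.07·0.98·0.81 + 0.5257·0.98·0.19 + 0.8605·0.02·0.81 + 0.928855·0.02·0.19 = 0.170921
Posterior = 0.017470 / 0.170921 ≈ 0.1022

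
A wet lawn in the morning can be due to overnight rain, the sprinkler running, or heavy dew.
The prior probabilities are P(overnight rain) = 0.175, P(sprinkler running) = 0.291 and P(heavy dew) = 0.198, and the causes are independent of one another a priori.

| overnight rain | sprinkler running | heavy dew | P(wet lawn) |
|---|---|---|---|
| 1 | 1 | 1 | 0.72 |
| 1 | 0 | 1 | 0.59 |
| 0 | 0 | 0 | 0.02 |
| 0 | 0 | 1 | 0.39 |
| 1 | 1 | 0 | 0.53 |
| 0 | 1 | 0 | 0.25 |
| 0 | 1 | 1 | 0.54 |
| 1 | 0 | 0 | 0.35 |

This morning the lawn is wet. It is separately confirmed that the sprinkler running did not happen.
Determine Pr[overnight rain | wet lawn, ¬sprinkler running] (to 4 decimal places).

Pr[overnight rain | wet lawn, ¬sprinkler running] ≈ 0.4748

Numerator (weight on configurations with overnight rain): 0.049122 + 0.020443 = 0.069565
The normalizing constant is 0.02·0.825·0.802 + 0.39·0.825·0.198 + 0.35·0.175·0.802 + 0.59·0.175·0.198 = 0.146504
Posterior = 0.069565 / 0.146504 ≈ 0.4748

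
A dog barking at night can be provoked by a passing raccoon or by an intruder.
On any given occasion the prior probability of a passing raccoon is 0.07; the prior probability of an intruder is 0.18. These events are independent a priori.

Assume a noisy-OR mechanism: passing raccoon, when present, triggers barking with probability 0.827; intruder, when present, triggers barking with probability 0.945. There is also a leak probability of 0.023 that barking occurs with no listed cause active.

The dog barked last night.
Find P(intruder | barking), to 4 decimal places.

P(intruder | barking) ≈ 0.7237

Under noisy-OR, P(barking | causes) = 1 − (1−0.023)·∏(1−qᵢ) over the active causes.
By total probability over the 4 (passing raccoon, intruder) configurations:
  P(barking) = 0.023×0.93×0.82 + 0.946265×0.93×0.18 + 0.830979×0.07×0.82 + 0.990704×0.07×0.18
        = 0.017540 + 0.158405 + 0.047698 + 0.012483 = 0.236126
Keeping only the intruder-present terms gives 0.170888, so
  P(intruder | barking) = 0.170888 / 0.236126 ≈ 0.7237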